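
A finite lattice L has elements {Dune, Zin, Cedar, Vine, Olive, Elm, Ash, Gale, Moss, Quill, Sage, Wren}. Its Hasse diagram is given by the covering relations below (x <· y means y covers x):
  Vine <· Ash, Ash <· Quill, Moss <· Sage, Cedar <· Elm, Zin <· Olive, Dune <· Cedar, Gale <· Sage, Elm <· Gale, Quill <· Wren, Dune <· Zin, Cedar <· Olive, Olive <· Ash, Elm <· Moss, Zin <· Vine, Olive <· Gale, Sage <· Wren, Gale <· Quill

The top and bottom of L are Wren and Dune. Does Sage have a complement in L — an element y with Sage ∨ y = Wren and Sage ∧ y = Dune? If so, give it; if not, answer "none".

For every candidate y, either Sage ∨ y ≠ Wren or Sage ∧ y ≠ Dune; no complement exists.

none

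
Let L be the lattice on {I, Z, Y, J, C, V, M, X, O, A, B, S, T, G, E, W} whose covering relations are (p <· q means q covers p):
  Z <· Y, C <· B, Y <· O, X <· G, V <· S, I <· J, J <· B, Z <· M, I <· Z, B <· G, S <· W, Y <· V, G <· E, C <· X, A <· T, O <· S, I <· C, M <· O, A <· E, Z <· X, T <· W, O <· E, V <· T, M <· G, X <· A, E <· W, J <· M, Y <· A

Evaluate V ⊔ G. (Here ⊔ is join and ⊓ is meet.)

W

V ∨ G = W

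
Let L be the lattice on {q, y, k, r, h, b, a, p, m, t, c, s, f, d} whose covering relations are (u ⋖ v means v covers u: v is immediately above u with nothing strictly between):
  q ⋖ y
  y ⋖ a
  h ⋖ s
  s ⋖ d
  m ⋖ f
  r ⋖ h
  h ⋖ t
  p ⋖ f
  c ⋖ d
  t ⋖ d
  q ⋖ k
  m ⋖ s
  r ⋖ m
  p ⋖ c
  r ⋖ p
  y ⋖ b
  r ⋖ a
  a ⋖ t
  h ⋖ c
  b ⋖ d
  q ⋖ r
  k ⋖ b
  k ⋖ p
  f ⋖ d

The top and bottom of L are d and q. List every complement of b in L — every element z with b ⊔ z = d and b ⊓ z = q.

Need z with b ∨ z = d and b ∧ z = q.
Checking each element gives: h, m, r, s.

h, m, r, s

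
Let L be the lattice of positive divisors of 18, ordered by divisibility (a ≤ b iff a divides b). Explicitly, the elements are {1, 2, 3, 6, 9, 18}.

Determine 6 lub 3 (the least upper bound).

In the divisibility order, the join is the least common multiple: lcm(6, 3) = 6.

6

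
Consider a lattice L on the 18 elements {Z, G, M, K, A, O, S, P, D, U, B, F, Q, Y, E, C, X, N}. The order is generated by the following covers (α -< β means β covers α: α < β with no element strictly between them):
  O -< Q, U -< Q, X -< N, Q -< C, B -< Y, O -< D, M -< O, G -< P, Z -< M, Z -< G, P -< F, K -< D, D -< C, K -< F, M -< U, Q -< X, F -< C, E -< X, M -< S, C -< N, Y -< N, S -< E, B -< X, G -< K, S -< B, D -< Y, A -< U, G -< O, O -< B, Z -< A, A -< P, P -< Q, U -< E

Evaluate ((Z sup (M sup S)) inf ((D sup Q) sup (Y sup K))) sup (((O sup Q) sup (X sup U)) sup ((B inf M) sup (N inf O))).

X

M ∨ S = S
Z ∨ S = S
D ∨ Q = C
Y ∨ K = Y
C ∨ Y = N
S ∧ N = S
O ∨ Q = Q
X ∨ U = X
Q ∨ X = X
B ∧ M = M
N ∧ O = O
M ∨ O = O
X ∨ O = X
S ∨ X = X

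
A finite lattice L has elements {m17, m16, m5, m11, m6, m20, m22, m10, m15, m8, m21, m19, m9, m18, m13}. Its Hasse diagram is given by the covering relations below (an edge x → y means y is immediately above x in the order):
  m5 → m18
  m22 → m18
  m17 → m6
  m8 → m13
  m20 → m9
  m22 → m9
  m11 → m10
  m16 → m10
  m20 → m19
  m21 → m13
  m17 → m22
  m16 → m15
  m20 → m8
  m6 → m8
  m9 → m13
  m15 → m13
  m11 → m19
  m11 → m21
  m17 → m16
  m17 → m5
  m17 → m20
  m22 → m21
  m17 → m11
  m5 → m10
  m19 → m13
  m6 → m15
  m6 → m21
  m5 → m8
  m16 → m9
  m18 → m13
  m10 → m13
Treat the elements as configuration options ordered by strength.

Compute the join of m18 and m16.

m13

Common upper bounds of {m18, m16}: m13.
The least among these is m13.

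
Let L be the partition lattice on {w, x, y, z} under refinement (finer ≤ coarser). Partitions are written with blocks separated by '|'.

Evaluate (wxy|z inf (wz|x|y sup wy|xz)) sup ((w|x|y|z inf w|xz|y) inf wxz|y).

wxy|z

wz|x|y ∨ wy|xz = wxyz
wxy|z ∧ wxyz = wxy|z
w|x|y|z ∧ w|xz|y = w|x|y|z
w|x|y|z ∧ wxz|y = w|x|y|z
wxy|z ∨ w|x|y|z = wxy|z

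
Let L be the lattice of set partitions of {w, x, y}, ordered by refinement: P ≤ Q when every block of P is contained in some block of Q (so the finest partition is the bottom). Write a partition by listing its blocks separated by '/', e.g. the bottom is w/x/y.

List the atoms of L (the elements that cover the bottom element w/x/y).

The atoms are exactly the elements that cover w/x/y: w/xy, wx/y, wy/x.

w/xy, wx/y, wy/x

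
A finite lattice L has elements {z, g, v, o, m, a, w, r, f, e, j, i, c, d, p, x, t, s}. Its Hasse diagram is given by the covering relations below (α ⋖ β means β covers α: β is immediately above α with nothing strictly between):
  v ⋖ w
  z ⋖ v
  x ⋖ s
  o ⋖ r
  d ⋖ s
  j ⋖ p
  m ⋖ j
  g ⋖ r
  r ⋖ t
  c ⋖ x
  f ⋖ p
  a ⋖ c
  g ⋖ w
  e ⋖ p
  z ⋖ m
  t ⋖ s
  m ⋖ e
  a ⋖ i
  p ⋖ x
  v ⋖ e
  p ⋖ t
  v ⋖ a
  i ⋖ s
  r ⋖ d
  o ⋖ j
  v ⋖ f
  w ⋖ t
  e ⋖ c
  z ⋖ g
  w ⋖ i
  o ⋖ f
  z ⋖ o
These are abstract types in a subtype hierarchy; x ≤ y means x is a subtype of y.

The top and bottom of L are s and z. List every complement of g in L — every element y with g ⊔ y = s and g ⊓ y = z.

c, x

Need y with g ∨ y = s and g ∧ y = z.
Checking each element gives: c, x.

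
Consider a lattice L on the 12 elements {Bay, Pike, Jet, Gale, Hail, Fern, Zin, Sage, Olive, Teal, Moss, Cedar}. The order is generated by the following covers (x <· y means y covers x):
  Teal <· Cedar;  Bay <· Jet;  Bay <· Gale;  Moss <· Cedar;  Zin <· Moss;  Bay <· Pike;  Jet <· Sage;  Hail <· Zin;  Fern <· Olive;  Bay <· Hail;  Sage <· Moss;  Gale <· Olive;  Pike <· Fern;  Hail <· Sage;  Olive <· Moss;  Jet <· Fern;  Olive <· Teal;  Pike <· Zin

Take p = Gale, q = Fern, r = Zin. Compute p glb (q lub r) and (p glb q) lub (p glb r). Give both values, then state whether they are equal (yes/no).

Gale; Bay; no

q lub r = Moss, so p glb (q lub r) = Gale glb Moss = Gale.
p glb q = Bay and p glb r = Bay, so (p glb q) lub (p glb r) = Bay lub Bay = Bay.
Equal: no.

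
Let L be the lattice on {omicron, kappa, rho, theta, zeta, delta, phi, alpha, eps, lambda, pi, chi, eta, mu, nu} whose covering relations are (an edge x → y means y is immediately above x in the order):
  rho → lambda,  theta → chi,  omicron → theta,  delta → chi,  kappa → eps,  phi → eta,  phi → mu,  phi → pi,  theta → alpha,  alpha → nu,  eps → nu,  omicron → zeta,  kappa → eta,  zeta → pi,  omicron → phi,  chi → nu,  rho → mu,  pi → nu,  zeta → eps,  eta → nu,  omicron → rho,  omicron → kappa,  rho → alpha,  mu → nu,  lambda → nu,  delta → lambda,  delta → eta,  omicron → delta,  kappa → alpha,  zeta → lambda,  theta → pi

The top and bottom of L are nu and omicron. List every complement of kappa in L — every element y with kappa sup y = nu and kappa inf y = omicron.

chi, lambda, mu, pi

Need y with kappa ∨ y = nu and kappa ∧ y = omicron.
Checking each element gives: chi, lambda, mu, pi.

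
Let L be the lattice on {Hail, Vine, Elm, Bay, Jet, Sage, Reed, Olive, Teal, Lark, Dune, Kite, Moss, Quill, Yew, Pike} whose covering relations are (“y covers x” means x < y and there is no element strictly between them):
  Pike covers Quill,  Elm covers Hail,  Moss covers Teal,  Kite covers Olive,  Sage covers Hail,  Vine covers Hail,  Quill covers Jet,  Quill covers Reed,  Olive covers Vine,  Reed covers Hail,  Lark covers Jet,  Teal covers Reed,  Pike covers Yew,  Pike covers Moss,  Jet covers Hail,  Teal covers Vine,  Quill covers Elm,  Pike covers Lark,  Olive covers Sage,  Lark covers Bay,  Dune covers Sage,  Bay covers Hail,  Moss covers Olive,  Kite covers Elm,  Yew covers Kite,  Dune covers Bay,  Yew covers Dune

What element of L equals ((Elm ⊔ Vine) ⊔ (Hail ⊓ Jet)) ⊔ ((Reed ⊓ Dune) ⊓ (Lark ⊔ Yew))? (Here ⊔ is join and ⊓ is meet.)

Elm ∨ Vine = Kite
Hail ∧ Jet = Hail
Kite ∨ Hail = Kite
Reed ∧ Dune = Hail
Lark ∨ Yew = Pike
Hail ∧ Pike = Hail
Kite ∨ Hail = Kite

Kite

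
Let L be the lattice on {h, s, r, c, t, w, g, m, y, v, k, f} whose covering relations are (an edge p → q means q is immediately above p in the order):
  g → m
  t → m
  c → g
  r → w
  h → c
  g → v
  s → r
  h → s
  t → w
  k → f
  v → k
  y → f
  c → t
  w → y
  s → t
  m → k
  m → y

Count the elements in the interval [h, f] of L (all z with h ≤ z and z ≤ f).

12

The interval [h, f] = {c, f, g, h, k, m, r, s, t, v, w, y}, which has 12 elements.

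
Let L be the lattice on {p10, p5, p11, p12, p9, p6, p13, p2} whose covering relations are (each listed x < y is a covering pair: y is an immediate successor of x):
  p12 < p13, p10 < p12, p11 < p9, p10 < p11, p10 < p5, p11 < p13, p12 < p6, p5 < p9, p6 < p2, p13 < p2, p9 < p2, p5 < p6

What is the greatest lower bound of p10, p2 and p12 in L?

Common lower bounds of {p10, p2, p12}: p10.
The greatest among these is p10.

p10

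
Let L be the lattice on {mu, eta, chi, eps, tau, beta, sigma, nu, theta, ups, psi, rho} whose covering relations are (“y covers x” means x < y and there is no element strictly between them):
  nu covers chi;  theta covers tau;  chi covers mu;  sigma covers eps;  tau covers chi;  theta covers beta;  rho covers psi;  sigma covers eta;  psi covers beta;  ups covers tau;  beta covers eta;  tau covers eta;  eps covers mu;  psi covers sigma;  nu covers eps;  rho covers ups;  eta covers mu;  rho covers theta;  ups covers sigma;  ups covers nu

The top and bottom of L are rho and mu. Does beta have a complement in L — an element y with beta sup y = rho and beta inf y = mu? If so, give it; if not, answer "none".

nu

Need y with beta ∨ y = rho and beta ∧ y = mu.
Checking each element gives: nu.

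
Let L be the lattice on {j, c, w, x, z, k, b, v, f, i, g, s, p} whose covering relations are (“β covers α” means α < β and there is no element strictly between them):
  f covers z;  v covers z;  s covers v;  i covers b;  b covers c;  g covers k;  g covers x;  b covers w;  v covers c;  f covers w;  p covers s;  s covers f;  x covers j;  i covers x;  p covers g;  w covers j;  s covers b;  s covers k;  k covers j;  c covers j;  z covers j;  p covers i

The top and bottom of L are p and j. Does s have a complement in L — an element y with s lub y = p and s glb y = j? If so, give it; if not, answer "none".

Need y with s ∨ y = p and s ∧ y = j.
Checking each element gives: x.

x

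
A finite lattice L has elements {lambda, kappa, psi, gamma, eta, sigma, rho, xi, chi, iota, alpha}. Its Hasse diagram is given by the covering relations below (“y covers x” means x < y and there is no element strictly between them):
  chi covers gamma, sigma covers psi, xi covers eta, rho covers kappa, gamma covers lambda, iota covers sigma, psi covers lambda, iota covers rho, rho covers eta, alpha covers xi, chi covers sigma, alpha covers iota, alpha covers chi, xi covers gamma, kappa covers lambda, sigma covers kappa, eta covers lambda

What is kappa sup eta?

Common upper bounds of {kappa, eta}: alpha, iota, rho.
The least among these is rho.

rho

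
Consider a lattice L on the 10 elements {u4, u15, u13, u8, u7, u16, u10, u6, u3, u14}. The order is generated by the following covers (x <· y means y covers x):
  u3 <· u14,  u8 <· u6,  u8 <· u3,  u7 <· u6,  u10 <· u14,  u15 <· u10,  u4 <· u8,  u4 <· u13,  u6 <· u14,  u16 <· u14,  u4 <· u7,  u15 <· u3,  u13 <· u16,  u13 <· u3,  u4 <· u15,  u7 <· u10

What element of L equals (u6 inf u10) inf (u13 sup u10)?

u7

u6 ∧ u10 = u7
u13 ∨ u10 = u14
u7 ∧ u14 = u7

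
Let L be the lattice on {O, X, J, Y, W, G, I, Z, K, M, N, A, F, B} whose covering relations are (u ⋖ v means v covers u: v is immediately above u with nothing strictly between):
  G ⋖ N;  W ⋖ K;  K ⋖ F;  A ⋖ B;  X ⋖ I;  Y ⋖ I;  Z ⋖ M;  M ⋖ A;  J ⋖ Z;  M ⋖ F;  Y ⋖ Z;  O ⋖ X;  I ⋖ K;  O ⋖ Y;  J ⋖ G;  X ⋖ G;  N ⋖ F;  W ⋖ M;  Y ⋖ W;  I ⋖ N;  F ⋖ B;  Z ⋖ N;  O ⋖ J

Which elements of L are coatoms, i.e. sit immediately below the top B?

The coatoms are exactly the elements covered by B: A, F.

A, F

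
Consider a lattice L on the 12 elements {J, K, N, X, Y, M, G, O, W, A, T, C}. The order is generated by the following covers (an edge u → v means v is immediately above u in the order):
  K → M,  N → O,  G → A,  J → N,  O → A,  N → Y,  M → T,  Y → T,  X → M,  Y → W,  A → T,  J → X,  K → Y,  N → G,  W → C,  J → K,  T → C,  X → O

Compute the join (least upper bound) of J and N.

Common upper bounds of {J, N}: A, C, G, N, O, T, W, Y.
The least among these is N.

N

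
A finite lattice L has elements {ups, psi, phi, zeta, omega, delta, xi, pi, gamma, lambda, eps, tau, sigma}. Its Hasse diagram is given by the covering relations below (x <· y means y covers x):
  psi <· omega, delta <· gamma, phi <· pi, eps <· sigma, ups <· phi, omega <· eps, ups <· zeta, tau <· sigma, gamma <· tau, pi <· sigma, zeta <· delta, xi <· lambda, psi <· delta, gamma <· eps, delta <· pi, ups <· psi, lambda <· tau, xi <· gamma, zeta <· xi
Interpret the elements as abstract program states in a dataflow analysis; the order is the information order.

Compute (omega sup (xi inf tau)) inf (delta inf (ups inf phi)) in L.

xi ∧ tau = xi
omega ∨ xi = eps
ups ∧ phi = ups
delta ∧ ups = ups
eps ∧ ups = ups

ups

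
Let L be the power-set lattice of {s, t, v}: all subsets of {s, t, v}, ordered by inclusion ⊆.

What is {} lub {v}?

{v}

Under ⊆, join is union: {} ∪ {v} = {v}.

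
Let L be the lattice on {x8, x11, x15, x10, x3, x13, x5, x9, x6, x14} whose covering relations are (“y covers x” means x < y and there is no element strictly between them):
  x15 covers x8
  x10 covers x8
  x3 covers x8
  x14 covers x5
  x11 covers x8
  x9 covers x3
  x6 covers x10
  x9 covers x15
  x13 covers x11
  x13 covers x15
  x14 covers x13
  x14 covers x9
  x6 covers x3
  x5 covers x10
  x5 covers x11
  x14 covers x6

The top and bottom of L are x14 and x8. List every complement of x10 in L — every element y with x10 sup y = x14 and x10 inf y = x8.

Need y with x10 ∨ y = x14 and x10 ∧ y = x8.
Checking each element gives: x13, x15, x9.

x13, x15, x9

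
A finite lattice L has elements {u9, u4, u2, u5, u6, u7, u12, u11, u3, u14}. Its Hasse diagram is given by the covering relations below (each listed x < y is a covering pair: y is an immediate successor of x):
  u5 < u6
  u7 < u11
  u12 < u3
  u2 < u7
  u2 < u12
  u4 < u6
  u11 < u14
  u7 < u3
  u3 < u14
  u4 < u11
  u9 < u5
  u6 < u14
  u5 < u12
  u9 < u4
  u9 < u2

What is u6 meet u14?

Common lower bounds of {u6, u14}: u4, u5, u6, u9.
The greatest among these is u6.

u6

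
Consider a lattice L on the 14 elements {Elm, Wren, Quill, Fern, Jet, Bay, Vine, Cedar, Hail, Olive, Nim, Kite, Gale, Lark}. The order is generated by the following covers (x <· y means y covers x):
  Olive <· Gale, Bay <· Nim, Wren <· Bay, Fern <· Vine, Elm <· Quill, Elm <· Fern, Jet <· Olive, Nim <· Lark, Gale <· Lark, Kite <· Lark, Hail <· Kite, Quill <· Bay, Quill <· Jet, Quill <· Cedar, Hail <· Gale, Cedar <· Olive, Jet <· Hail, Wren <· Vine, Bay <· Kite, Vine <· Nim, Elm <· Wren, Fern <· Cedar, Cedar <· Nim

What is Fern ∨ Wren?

Common upper bounds of {Fern, Wren}: Lark, Nim, Vine.
The least among these is Vine.

Vine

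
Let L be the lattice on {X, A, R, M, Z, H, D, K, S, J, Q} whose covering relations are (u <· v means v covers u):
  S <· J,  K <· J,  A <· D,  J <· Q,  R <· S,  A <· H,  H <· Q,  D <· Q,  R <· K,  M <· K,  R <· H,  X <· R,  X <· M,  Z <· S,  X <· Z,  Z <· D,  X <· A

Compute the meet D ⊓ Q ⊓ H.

Common lower bounds of {D, Q, H}: A, X.
The greatest among these is A.

A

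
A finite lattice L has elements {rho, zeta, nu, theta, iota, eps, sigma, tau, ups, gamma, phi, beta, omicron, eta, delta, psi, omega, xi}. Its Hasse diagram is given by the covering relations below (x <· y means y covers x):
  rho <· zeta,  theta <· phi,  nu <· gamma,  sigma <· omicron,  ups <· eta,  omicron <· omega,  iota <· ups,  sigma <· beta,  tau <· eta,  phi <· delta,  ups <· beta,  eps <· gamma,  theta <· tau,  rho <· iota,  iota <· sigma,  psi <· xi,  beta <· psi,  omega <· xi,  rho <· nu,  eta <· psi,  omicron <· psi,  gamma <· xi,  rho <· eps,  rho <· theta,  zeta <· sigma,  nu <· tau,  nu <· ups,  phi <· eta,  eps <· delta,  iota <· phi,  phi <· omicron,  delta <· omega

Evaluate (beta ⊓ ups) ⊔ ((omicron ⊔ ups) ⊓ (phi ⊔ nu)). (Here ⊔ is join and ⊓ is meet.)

eta

beta ∧ ups = ups
omicron ∨ ups = psi
phi ∨ nu = eta
psi ∧ eta = eta
ups ∨ eta = eta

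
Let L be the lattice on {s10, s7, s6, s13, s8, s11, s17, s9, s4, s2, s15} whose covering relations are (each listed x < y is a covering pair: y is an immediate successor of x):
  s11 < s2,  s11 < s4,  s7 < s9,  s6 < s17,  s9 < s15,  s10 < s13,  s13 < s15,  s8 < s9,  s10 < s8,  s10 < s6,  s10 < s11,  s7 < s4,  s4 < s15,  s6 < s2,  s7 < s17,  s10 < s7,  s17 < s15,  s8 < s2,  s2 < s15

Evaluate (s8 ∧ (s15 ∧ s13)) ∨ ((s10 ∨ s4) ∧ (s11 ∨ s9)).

s15 ∧ s13 = s13
s8 ∧ s13 = s10
s10 ∨ s4 = s4
s11 ∨ s9 = s15
s4 ∧ s15 = s4
s10 ∨ s4 = s4

s4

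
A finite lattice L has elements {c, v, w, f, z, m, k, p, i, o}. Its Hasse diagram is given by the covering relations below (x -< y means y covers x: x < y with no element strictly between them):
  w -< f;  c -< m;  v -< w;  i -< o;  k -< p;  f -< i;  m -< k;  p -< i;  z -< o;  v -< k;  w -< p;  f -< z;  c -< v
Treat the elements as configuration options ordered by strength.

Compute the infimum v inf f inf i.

Common lower bounds of {v, f, i}: c, v.
The greatest among these is v.

v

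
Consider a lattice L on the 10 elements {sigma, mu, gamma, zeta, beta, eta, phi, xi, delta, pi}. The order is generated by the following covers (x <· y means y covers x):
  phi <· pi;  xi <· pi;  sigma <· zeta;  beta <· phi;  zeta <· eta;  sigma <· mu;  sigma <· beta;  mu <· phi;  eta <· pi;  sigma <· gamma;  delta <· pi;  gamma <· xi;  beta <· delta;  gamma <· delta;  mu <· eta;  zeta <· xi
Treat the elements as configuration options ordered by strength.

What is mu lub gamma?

Common upper bounds of {mu, gamma}: pi.
The least among these is pi.

pi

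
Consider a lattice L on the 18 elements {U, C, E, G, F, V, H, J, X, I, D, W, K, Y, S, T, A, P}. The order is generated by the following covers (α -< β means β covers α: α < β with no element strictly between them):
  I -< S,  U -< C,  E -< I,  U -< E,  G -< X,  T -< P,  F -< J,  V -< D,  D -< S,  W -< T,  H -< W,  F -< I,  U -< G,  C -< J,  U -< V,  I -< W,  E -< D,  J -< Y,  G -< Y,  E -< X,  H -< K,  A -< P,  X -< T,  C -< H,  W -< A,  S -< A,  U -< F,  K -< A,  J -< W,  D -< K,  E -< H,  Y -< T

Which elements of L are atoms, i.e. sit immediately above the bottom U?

C, E, F, G, V

The atoms are exactly the elements that cover U: C, E, F, G, V.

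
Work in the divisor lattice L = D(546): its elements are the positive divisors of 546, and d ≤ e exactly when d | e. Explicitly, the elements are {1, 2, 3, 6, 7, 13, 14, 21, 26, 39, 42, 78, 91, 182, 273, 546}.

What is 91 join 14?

In the divisibility order, the join is the least common multiple: lcm(91, 14) = 182.

182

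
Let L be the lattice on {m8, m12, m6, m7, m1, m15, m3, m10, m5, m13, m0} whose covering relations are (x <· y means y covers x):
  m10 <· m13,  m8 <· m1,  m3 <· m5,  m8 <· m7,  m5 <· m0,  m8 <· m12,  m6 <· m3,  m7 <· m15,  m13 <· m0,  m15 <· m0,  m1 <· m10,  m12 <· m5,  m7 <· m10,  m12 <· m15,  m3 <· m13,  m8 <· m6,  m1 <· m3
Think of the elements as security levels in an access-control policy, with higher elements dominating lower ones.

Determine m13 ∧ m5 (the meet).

m3

Common lower bounds of {m13, m5}: m1, m3, m6, m8.
The greatest among these is m3.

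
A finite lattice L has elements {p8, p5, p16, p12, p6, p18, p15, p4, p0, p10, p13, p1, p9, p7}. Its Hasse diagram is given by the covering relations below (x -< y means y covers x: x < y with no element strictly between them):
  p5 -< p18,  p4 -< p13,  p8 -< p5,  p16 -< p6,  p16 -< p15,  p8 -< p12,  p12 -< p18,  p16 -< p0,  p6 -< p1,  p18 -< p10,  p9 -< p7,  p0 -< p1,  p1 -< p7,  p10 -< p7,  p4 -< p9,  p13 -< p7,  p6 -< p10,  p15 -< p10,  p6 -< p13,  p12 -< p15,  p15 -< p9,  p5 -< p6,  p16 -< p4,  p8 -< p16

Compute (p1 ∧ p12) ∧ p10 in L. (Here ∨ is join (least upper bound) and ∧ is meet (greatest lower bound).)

p1 ∧ p12 = p8
p8 ∧ p10 = p8

p8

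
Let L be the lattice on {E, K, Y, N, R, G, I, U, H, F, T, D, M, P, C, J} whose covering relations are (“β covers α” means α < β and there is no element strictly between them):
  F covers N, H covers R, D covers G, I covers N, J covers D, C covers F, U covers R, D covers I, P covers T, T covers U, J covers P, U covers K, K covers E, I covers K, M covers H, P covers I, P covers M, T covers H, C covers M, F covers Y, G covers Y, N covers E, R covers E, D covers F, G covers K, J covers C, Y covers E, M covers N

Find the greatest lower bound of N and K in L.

Common lower bounds of {N, K}: E.
The greatest among these is E.

E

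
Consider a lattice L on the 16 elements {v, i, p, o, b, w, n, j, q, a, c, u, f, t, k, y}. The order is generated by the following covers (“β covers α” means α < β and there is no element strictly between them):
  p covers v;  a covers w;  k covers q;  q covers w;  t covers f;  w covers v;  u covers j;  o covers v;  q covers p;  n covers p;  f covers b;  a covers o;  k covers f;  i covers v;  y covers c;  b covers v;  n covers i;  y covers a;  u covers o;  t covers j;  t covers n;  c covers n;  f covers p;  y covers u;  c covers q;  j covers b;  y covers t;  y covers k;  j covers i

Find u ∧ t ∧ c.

Common lower bounds of {u, t, c}: i, v.
The greatest among these is i.

i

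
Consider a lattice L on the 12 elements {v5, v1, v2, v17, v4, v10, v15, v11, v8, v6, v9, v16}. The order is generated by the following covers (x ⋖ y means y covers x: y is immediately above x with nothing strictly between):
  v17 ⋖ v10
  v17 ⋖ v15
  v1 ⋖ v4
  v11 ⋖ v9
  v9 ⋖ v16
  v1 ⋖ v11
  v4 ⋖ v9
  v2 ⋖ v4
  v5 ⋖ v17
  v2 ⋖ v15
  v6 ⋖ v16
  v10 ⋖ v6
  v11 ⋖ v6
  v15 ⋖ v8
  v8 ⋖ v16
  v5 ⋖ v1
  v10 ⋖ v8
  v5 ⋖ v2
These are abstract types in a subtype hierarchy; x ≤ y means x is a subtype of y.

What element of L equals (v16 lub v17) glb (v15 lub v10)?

v8

v16 ∨ v17 = v16
v15 ∨ v10 = v8
v16 ∧ v8 = v8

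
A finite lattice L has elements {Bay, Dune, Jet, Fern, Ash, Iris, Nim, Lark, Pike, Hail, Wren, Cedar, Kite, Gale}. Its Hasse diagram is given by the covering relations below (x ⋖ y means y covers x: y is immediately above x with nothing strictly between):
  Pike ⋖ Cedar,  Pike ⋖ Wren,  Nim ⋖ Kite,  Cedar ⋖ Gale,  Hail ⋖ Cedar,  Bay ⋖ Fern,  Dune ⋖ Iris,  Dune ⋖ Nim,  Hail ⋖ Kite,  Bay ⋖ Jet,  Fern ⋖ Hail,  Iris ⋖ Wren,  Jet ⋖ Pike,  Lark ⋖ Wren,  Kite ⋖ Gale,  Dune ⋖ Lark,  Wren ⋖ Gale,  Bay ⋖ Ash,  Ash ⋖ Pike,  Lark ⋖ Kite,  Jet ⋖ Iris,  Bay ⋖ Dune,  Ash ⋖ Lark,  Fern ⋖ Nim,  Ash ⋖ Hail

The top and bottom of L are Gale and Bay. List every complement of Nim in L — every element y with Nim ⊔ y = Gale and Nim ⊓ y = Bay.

Jet, Pike

Need y with Nim ∨ y = Gale and Nim ∧ y = Bay.
Checking each element gives: Jet, Pike.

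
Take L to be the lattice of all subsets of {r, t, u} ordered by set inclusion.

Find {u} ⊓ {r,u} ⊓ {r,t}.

Common lower bounds of {{u}, {r,u}, {r,t}}: {}.
The greatest among these is {}.

{}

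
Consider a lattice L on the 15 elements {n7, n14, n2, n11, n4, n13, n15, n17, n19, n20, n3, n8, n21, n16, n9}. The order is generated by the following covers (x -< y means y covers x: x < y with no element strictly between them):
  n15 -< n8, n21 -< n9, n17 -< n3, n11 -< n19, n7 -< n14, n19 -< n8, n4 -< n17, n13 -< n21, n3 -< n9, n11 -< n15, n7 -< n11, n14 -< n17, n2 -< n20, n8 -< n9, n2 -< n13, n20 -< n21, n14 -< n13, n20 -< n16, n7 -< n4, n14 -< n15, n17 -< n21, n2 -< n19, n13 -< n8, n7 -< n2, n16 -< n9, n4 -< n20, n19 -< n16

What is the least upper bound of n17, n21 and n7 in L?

Common upper bounds of {n17, n21, n7}: n21, n9.
The least among these is n21.

n21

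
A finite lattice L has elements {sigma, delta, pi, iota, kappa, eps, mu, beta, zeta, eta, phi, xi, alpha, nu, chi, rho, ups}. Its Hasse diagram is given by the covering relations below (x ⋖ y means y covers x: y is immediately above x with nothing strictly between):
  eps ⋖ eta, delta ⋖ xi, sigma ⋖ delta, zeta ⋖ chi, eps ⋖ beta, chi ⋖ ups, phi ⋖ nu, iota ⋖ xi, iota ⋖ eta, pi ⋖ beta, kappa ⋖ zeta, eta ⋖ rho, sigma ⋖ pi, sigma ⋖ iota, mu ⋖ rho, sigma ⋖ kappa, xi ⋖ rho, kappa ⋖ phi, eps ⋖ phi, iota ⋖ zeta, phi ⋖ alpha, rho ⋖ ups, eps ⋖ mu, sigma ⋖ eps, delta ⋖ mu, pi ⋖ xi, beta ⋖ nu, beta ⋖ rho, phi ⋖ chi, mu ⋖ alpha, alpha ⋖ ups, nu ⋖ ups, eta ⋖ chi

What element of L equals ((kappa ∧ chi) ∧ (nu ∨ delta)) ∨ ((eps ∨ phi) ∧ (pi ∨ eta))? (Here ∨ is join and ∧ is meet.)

kappa ∧ chi = kappa
nu ∨ delta = ups
kappa ∧ ups = kappa
eps ∨ phi = phi
pi ∨ eta = rho
phi ∧ rho = eps
kappa ∨ eps = phi

phi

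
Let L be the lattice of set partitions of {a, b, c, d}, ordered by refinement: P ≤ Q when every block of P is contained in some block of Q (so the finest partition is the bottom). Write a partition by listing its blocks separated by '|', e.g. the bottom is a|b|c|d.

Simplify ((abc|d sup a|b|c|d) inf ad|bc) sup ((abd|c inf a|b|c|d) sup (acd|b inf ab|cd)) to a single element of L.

a|bcd

abc|d ∨ a|b|c|d = abc|d
abc|d ∧ ad|bc = a|bc|d
abd|c ∧ a|b|c|d = a|b|c|d
acd|b ∧ ab|cd = a|b|cd
a|b|c|d ∨ a|b|cd = a|b|cd
a|bc|d ∨ a|b|cd = a|bcd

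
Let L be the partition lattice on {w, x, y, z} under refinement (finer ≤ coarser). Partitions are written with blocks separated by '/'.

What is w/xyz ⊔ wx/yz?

The join of w/xyz and wx/yz merges any blocks that overlap across the partitions, giving wxyz.

wxyz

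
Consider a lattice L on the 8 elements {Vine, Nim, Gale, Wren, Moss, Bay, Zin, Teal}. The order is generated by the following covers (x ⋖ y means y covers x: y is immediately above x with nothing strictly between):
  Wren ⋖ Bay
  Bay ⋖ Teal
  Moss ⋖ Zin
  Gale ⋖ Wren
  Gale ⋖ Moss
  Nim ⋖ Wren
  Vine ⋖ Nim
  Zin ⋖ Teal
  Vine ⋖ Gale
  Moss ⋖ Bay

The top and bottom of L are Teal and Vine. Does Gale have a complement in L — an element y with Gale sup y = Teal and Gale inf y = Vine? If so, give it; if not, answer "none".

none

For every candidate y, either Gale ∨ y ≠ Teal or Gale ∧ y ≠ Vine; no complement exists.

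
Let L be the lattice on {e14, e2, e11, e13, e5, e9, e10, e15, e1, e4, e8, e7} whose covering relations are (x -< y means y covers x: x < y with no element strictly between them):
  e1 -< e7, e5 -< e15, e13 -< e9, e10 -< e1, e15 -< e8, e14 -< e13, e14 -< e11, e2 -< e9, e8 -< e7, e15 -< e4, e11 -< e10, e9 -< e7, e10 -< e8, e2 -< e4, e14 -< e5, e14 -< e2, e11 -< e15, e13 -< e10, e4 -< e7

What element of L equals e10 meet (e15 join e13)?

e15 ∨ e13 = e8
e10 ∧ e8 = e10

e10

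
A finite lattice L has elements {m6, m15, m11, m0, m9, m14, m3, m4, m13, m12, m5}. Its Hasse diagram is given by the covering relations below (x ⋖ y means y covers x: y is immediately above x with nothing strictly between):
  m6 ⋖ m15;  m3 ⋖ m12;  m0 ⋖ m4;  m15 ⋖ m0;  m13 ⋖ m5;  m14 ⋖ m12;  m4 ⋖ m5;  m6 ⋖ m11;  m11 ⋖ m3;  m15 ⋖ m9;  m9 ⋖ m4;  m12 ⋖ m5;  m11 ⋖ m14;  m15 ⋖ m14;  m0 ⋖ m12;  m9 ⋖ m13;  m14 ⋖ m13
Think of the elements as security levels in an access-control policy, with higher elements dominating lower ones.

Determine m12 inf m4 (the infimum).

Common lower bounds of {m12, m4}: m0, m15, m6.
The greatest among these is m0.

m0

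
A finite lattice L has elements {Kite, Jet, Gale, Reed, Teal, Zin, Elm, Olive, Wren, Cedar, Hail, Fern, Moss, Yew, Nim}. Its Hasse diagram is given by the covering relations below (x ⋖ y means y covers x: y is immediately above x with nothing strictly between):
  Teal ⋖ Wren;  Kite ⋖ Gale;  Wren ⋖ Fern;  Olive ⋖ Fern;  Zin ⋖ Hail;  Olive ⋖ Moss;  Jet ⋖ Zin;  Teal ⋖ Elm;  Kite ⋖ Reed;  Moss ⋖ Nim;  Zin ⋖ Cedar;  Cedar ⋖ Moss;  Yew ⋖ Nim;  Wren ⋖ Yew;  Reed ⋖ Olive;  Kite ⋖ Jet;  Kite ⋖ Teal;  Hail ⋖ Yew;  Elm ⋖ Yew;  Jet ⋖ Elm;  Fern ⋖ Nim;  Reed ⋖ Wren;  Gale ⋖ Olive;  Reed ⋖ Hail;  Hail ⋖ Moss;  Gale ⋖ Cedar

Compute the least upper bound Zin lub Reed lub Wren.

Common upper bounds of {Zin, Reed, Wren}: Nim, Yew.
The least among these is Yew.

Yew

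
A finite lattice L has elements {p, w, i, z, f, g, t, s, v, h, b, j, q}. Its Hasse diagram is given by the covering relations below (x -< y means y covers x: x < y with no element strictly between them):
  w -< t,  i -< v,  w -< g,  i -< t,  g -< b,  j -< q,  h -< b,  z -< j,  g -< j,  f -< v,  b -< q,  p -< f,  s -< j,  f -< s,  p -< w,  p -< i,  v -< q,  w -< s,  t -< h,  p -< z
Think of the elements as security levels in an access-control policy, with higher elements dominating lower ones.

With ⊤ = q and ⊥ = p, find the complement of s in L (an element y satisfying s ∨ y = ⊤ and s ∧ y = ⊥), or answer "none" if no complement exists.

Need y with s ∨ y = q and s ∧ y = p.
Checking each element gives: i.

i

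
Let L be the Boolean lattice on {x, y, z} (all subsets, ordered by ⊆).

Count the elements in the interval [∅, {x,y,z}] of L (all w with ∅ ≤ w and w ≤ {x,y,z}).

The interval [∅, {x,y,z}] = {{x,y,z}, {x,y}, {x,z}, {x}, {y,z}, {y}, {z}, ∅}, which has 8 elements.

8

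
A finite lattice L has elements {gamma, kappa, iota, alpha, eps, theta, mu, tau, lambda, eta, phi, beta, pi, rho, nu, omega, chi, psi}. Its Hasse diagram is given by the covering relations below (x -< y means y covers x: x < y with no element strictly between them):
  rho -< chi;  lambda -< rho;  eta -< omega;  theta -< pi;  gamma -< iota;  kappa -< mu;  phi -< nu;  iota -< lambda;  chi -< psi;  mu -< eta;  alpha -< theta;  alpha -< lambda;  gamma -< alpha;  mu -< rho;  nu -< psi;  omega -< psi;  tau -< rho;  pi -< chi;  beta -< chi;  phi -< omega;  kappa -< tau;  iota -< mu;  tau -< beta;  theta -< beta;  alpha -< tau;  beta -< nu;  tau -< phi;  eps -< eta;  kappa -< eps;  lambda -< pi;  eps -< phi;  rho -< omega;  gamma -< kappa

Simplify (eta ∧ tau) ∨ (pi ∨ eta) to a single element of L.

psi

eta ∧ tau = kappa
pi ∨ eta = psi
kappa ∨ psi = psi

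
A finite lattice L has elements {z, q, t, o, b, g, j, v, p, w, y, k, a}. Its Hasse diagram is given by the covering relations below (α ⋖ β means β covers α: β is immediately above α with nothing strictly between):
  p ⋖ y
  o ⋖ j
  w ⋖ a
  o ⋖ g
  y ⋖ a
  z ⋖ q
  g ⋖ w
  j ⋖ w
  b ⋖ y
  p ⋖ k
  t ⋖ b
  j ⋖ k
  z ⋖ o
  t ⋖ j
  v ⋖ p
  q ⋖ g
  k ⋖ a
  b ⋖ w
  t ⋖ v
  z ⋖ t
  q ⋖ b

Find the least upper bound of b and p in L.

y

Common upper bounds of {b, p}: a, y.
The least among these is y.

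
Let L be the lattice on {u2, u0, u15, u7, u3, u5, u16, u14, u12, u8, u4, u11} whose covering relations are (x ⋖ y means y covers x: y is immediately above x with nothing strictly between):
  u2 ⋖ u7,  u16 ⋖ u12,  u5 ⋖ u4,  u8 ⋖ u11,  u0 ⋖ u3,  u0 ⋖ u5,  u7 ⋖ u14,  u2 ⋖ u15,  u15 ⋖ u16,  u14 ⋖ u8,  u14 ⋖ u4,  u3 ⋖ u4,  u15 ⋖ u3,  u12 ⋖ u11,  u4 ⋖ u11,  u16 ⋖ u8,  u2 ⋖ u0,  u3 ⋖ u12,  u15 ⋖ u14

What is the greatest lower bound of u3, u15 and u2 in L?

u2

Common lower bounds of {u3, u15, u2}: u2.
The greatest among these is u2.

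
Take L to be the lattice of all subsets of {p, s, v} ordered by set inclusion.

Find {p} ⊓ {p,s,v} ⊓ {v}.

Under ⊆, meet is intersection: {p} ∩ {p,s,v} ∩ {v} = ∅.

∅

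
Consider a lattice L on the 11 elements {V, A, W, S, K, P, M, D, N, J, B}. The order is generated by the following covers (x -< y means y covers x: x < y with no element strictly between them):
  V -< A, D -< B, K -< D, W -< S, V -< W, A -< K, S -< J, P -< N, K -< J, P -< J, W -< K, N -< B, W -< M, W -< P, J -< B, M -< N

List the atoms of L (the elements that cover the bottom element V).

The atoms are exactly the elements that cover V: A, W.

A, W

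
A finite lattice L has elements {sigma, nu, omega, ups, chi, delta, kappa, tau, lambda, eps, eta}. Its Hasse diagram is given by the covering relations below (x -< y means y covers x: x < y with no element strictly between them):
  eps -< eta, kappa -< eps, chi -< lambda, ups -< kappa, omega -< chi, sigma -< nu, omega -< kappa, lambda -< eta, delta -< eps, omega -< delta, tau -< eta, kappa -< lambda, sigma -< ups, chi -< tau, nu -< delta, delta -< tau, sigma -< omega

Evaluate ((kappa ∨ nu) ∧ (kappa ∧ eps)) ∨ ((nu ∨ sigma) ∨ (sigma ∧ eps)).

kappa ∨ nu = eps
kappa ∧ eps = kappa
eps ∧ kappa = kappa
nu ∨ sigma = nu
sigma ∧ eps = sigma
nu ∨ sigma = nu
kappa ∨ nu = eps

eps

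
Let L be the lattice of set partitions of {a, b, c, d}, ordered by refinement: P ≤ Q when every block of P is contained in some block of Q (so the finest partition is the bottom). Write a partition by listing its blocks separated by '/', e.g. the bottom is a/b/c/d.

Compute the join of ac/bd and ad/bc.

abcd

Common upper bounds of {ac/bd, ad/bc}: abcd.
The least among these is abcd.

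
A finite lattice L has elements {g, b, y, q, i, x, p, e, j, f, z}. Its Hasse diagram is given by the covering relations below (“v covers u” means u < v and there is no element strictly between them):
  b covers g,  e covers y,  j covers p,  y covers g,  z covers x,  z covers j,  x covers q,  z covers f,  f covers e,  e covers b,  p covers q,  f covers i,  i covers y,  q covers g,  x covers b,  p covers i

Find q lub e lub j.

Common upper bounds of {q, e, j}: z.
The least among these is z.

z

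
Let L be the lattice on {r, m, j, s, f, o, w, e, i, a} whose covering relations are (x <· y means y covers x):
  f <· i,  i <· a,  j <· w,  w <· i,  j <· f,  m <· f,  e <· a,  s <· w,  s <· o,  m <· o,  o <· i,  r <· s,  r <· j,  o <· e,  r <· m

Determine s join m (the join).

Common upper bounds of {s, m}: a, e, i, o.
The least among these is o.

o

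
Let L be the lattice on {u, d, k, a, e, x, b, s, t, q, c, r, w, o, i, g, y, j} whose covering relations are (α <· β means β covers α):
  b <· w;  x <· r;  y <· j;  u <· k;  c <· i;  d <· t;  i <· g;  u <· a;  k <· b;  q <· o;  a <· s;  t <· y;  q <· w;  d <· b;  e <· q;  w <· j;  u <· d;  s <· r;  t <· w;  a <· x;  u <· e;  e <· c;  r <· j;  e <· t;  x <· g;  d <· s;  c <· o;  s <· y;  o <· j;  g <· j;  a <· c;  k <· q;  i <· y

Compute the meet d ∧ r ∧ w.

Common lower bounds of {d, r, w}: d, u.
The greatest among these is d.

d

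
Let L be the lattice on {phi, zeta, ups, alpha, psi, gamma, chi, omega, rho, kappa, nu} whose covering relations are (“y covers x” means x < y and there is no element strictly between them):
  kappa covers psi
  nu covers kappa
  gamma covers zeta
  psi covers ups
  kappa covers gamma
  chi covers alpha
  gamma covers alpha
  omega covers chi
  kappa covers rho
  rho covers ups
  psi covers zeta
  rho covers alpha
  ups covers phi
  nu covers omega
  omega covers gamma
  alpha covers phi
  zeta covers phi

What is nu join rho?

nu

Common upper bounds of {nu, rho}: nu.
The least among these is nu.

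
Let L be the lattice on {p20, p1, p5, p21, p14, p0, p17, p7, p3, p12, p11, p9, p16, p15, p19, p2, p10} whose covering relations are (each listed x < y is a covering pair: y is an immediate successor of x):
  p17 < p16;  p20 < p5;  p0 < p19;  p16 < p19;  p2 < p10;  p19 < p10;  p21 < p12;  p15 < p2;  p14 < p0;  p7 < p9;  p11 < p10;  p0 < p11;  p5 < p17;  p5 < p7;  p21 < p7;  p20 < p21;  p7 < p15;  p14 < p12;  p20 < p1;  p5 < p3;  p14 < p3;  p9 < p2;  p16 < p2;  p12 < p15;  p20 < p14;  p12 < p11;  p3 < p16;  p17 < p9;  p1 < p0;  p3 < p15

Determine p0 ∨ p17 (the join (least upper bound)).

Common upper bounds of {p0, p17}: p10, p19.
The least among these is p19.

p19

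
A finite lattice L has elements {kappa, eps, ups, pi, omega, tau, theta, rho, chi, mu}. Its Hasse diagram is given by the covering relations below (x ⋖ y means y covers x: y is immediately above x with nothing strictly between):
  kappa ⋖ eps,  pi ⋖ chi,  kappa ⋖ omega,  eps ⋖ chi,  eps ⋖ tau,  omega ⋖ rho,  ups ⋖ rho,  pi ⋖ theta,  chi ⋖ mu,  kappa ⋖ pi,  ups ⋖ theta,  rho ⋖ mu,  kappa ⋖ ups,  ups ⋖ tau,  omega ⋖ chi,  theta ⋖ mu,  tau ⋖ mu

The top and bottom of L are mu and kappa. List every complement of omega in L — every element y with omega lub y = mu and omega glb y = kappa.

Need y with omega ∨ y = mu and omega ∧ y = kappa.
Checking each element gives: tau, theta.

tau, theta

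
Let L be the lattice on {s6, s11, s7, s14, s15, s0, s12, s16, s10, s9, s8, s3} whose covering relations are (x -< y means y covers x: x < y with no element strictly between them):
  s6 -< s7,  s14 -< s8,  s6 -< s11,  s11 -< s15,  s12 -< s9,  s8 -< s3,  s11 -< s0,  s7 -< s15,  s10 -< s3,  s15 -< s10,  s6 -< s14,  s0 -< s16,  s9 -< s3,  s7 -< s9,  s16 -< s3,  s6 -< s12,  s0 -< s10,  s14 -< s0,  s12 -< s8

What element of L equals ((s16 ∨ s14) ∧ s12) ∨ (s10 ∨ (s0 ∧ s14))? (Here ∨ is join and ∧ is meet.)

s10

s16 ∨ s14 = s16
s16 ∧ s12 = s6
s0 ∧ s14 = s14
s10 ∨ s14 = s10
s6 ∨ s10 = s10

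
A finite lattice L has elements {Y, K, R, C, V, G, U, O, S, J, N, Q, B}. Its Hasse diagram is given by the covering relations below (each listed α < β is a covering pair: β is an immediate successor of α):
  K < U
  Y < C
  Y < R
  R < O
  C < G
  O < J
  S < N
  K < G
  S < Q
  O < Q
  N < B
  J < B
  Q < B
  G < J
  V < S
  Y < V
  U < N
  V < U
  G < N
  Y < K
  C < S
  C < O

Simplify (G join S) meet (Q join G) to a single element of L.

N

G ∨ S = N
Q ∨ G = B
N ∧ B = N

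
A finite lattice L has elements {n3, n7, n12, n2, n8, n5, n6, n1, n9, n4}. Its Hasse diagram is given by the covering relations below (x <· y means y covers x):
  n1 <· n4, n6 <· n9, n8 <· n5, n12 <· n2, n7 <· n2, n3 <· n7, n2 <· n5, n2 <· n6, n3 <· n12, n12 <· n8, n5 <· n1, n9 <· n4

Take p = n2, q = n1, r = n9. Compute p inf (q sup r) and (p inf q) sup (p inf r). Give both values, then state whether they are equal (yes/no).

q sup r = n4, so p inf (q sup r) = n2 inf n4 = n2.
p inf q = n2 and p inf r = n2, so (p inf q) sup (p inf r) = n2 sup n2 = n2.
Equal: yes.

n2; n2; yes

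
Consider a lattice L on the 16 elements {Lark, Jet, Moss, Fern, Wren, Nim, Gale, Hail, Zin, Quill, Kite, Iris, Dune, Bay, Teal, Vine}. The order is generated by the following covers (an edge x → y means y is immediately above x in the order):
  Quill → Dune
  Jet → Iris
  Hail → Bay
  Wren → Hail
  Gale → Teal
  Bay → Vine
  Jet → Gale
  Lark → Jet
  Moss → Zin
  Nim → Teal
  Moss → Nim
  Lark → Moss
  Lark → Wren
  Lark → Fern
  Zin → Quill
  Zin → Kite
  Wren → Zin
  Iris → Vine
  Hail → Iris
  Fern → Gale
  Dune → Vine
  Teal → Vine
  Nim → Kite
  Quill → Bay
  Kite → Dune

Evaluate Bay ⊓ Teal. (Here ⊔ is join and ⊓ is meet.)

Bay ∧ Teal = Moss

Moss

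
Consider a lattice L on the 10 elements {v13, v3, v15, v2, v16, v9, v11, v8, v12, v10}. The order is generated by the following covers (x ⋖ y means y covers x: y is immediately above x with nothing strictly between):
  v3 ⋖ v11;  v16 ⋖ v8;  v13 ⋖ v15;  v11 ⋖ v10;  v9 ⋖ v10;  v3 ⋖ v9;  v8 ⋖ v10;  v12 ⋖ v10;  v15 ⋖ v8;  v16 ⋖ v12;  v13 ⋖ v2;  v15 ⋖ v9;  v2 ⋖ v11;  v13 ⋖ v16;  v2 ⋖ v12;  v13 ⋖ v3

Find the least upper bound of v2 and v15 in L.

v10

Common upper bounds of {v2, v15}: v10.
The least among these is v10.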